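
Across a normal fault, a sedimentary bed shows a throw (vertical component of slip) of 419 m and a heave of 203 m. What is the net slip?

466 m

net slip = √(throw² + heave²) = √(419² + 203²) = 466 m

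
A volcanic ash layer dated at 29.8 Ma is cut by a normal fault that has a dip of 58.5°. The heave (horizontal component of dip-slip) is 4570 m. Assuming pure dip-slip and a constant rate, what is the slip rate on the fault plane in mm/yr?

0.294 mm/yr

dip-slip = heave / cos(dip) = 4570 m / cos(58.5°) = 8746 m
rate = 8746 m / 29.8 Ma = 0.000294 m/yr = 0.294 mm/yr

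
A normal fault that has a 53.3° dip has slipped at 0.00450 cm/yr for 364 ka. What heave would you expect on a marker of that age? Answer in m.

dip-slip = rate × time = 0.00450 cm/yr × 364 ka = 16.38 m
heave = dip-slip × cos(dip) = 16.38 × cos(53.3°) = 9.79 m

9.79 m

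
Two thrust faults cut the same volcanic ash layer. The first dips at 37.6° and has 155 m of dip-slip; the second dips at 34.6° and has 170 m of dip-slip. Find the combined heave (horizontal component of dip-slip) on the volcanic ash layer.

263 m

heave_A = 155 × cos(37.6°) = 122.8 m
heave_B = 170 × cos(34.6°) = 139.9 m
total = 122.8 + 139.9 = 263 m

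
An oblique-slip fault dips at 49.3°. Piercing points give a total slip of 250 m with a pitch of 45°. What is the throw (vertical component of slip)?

134 m

dip-slip = net slip × sin(rake) = 250 m × sin(45°) = 176.8 m
throw = dip-slip × sin(dip) = 176.8 × sin(49.3°) = 134 m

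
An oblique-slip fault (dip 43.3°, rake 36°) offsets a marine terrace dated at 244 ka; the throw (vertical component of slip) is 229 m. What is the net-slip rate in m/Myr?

dip-slip = throw / sin(dip) = 229 / sin(43.3°) = 333.9 m
net slip = dip-slip / sin(rake) = 333.9 / sin(36°) = 568.1 m
rate = 568.1 m / 244 ka = 0.00233 m/yr = 2330 m/Myr

2330 m/Myr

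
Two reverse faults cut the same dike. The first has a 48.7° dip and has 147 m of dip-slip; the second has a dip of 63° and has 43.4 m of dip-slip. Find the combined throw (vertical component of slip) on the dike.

149 m

throw_A = 147 × sin(48.7°) = 110.4 m
throw_B = 43.4 × sin(63°) = 38.67 m
total = 110.4 + 38.67 = 149 m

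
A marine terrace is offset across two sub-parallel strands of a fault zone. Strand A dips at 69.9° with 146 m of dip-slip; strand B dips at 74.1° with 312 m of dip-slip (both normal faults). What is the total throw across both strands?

throw_A = 146 × sin(69.9°) = 137.1 m
throw_B = 312 × sin(74.1°) = 300.1 m
total = 137.1 + 300.1 = 437 m

437 m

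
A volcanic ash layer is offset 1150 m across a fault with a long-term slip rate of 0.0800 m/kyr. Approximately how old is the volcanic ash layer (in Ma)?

age = offset / rate = 1150 m / (0.0800 m/kyr) = 1.44e+07 yr = 14.4 Ma

14.4 Ma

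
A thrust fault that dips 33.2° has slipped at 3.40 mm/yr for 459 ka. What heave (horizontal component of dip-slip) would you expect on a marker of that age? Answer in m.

dip-slip = rate × time = 3.40 mm/yr × 459 ka = 1561 m
heave = dip-slip × cos(dip) = 1561 × cos(33.2°) = 1310 m

1310 m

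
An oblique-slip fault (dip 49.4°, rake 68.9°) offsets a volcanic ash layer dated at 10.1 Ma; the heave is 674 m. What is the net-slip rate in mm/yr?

0.110 mm/yr

dip-slip = heave / cos(dip) = 674 / cos(49.4°) = 1036 m
net slip = dip-slip / sin(rake) = 1036 / sin(68.9°) = 1110 m
rate = 1110 m / 10.1 Ma = 0.000110 m/yr = 0.110 mm/yr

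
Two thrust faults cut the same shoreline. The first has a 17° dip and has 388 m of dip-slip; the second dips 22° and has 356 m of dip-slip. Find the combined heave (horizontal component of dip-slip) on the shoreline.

heave_A = 388 × cos(17°) = 371 m
heave_B = 356 × cos(22°) = 330.1 m
total = 371 + 330.1 = 701 m

701 m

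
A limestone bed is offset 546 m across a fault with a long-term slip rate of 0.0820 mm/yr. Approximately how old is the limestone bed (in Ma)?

age = offset / rate = 546 m / (0.0820 mm/yr) = 6.66e+06 yr = 6.66 Ma

6.66 Ma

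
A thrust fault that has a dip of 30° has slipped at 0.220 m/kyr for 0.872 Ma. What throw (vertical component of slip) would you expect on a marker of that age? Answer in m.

dip-slip = rate × time = 0.220 m/kyr × 0.872 Ma = 191.8 m
throw = dip-slip × sin(dip) = 191.8 × sin(30°) = 95.9 m

95.9 m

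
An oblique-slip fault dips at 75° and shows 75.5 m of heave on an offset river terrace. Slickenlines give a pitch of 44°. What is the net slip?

dip-slip = heave / cos(dip) = 75.5 / cos(75°) = 291.7 m
net slip = dip-slip / sin(rake) = 291.7 / sin(44°) = 420 m

420 m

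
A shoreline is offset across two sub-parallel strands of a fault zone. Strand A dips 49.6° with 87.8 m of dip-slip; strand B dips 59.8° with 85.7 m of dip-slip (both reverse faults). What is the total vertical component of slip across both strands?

throw_A = 87.8 × sin(49.6°) = 66.86 m
throw_B = 85.7 × sin(59.8°) = 74.07 m
total = 66.86 + 74.07 = 141 m

141 m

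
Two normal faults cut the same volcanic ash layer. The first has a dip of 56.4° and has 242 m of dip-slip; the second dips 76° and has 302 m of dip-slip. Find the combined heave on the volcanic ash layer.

207 m

heave_A = 242 × cos(56.4°) = 133.9 m
heave_B = 302 × cos(76°) = 73.06 m
total = 133.9 + 73.06 = 207 m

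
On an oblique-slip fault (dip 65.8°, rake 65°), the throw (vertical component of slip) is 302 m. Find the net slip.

365 m

dip-slip = throw / sin(dip) = 302 / sin(65.8°) = 331.1 m
net slip = dip-slip / sin(rake) = 331.1 / sin(65°) = 365 m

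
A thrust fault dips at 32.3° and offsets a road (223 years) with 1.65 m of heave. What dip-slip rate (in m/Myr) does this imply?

8750 m/Myr

dip-slip = heave / cos(dip) = 1.65 m / cos(32.3°) = 1.952 m
rate = 1.952 m / 223 years = 0.00875 m/yr = 8750 m/Myr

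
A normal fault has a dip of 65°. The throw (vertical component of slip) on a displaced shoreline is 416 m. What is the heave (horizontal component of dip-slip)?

194 m

heave = throw / tan(dip) = 416 / tan(65°) = 194 m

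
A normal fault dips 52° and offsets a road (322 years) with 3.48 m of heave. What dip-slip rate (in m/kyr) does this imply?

17.6 m/kyr

dip-slip = heave / cos(dip) = 3.48 m / cos(52°) = 5.652 m
rate = 5.652 m / 322 years = 0.0176 m/yr = 17.6 m/kyr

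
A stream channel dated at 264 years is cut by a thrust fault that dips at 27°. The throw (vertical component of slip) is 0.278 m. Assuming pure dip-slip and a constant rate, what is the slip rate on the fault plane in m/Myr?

2320 m/Myr

dip-slip = throw / sin(dip) = 0.278 m / sin(27°) = 0.6123 m
rate = 0.6123 m / 264 years = 0.00232 m/yr = 2320 m/Myr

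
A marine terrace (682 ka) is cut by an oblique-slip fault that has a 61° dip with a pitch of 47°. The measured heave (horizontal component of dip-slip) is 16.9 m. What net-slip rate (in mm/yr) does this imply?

0.0699 mm/yr

dip-slip = heave / cos(dip) = 16.9 / cos(61°) = 34.86 m
net slip = dip-slip / sin(rake) = 34.86 / sin(47°) = 47.66 m
rate = 47.66 m / 682 ka = 0.0000699 m/yr = 0.0699 mm/yr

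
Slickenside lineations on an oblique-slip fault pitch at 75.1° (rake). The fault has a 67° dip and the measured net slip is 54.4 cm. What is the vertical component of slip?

dip-slip = net slip × sin(rake) = 54.4 cm × sin(75.1°) = 52.57 cm
throw = dip-slip × sin(dip) = 52.57 × sin(67°) = 48.4 cm

48.4 cm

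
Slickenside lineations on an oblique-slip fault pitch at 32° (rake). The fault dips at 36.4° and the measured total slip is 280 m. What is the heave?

dip-slip = net slip × sin(rake) = 280 m × sin(32°) = 148.4 m
heave = dip-slip × cos(dip) = 148.4 × cos(36.4°) = 119 m

119 m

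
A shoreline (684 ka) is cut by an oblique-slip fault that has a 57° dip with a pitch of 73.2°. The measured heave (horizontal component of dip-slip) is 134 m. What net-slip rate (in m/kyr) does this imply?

0.376 m/kyr

dip-slip = heave / cos(dip) = 134 / cos(57°) = 246 m
net slip = dip-slip / sin(rake) = 246 / sin(73.2°) = 257 m
rate = 257 m / 684 ka = 0.000376 m/yr = 0.376 m/kyr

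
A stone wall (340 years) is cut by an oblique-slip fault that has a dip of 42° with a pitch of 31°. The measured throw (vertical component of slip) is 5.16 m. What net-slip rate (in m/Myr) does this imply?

dip-slip = throw / sin(dip) = 5.16 / sin(42°) = 7.711 m
net slip = dip-slip / sin(rake) = 7.711 / sin(31°) = 14.97 m
rate = 14.97 m / 340 years = 0.0440 m/yr = 44000 m/Myr

44000 m/Myr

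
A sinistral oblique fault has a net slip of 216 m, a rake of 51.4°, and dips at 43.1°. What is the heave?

dip-slip = net slip × sin(rake) = 216 m × sin(51.4°) = 168.8 m
heave = dip-slip × cos(dip) = 168.8 × cos(43.1°) = 123 m

123 m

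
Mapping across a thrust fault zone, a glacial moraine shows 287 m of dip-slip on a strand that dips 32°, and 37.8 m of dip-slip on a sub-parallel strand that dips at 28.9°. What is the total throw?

170 m

throw_A = 287 × sin(32°) = 152.1 m
throw_B = 37.8 × sin(28.9°) = 18.27 m
total = 152.1 + 18.27 = 170 m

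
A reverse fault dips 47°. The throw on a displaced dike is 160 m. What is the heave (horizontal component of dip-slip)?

149 m

heave = throw / tan(dip) = 160 / tan(47°) = 149 m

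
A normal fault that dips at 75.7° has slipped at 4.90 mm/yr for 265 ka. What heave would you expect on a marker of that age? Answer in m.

dip-slip = rate × time = 4.90 mm/yr × 265 ka = 1299 m
heave = dip-slip × cos(dip) = 1299 × cos(75.7°) = 321 m

321 m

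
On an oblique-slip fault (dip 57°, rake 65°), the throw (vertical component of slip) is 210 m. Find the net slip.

276 m

dip-slip = throw / sin(dip) = 210 / sin(57°) = 250.4 m
net slip = dip-slip / sin(rake) = 250.4 / sin(65°) = 276 m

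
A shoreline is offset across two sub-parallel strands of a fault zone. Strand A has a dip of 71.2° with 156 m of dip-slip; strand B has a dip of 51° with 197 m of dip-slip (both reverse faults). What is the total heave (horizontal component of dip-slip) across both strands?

heave_A = 156 × cos(71.2°) = 50.27 m
heave_B = 197 × cos(51°) = 124 m
total = 50.27 + 124 = 174 m

174 m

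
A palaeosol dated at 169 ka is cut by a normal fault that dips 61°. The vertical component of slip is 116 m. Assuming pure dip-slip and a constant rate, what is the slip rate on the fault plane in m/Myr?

dip-slip = throw / sin(dip) = 116 m / sin(61°) = 132.6 m
rate = 132.6 m / 169 ka = 0.000785 m/yr = 785 m/Myr

785 m/Myr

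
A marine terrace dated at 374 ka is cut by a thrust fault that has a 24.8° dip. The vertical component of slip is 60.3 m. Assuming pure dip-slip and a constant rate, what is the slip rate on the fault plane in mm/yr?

dip-slip = throw / sin(dip) = 60.3 m / sin(24.8°) = 143.8 m
rate = 143.8 m / 374 ka = 0.000384 m/yr = 0.384 mm/yr

0.384 mm/yr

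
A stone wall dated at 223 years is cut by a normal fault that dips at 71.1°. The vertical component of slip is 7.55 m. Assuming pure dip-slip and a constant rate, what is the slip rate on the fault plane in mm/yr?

35.8 mm/yr

dip-slip = throw / sin(dip) = 7.55 m / sin(71.1°) = 7.980 m
rate = 7.980 m / 223 years = 0.0358 m/yr = 35.8 mm/yr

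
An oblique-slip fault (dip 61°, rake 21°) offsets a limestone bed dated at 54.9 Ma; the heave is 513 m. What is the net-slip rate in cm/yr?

dip-slip = heave / cos(dip) = 513 / cos(61°) = 1058 m
net slip = dip-slip / sin(rake) = 1058 / sin(21°) = 2953 m
rate = 2953 m / 54.9 Ma = 0.0000538 m/yr = 0.00538 cm/yr

0.00538 cm/yr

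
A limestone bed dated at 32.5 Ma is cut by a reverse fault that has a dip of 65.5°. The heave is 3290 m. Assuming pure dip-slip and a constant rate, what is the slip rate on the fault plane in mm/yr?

0.244 mm/yr

dip-slip = heave / cos(dip) = 3290 m / cos(65.5°) = 7934 m
rate = 7934 m / 32.5 Ma = 0.000244 m/yr = 0.244 mm/yr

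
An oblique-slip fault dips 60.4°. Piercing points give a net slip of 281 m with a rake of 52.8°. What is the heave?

dip-slip = net slip × sin(rake) = 281 m × sin(52.8°) = 223.8 m
heave = dip-slip × cos(dip) = 223.8 × cos(60.4°) = 111 m

111 m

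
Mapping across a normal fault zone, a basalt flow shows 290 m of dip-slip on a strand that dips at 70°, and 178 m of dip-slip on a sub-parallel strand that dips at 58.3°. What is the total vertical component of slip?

424 m

throw_A = 290 × sin(70°) = 272.5 m
throw_B = 178 × sin(58.3°) = 151.4 m
total = 272.5 + 151.4 = 424 m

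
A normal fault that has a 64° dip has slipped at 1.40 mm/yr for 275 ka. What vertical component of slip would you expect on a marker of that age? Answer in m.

dip-slip = rate × time = 1.40 mm/yr × 275 ka = 385 m
throw = dip-slip × sin(dip) = 385 × sin(64°) = 346 m

346 m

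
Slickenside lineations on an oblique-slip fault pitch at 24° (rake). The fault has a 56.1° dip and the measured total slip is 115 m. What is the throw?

dip-slip = net slip × sin(rake) = 115 m × sin(24°) = 46.77 m
throw = dip-slip × sin(dip) = 46.77 × sin(56.1°) = 38.8 m

38.8 m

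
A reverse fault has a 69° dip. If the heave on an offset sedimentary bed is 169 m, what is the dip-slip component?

dip-slip = heave / cos(dip) = 169 / cos(69°) = 472 m

472 m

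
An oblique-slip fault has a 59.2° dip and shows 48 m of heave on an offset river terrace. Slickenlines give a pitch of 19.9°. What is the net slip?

dip-slip = heave / cos(dip) = 48 / cos(59.2°) = 93.74 m
net slip = dip-slip / sin(rake) = 93.74 / sin(19.9°) = 275 m

275 m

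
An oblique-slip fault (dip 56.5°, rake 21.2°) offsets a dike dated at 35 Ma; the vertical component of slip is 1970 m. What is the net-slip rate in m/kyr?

0.187 m/kyr

dip-slip = throw / sin(dip) = 1970 / sin(56.5°) = 2362 m
net slip = dip-slip / sin(rake) = 2362 / sin(21.2°) = 6533 m
rate = 6533 m / 35 Ma = 0.000187 m/yr = 0.187 m/kyr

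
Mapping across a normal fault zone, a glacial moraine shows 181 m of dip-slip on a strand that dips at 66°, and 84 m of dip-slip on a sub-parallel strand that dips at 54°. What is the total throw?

233 m

throw_A = 181 × sin(66°) = 165.4 m
throw_B = 84 × sin(54°) = 67.96 m
total = 165.4 + 67.96 = 233 m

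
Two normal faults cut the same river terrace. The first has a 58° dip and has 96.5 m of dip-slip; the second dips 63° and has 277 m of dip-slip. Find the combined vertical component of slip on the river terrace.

throw_A = 96.5 × sin(58°) = 81.84 m
throw_B = 277 × sin(63°) = 246.8 m
total = 81.84 + 246.8 = 329 m

329 m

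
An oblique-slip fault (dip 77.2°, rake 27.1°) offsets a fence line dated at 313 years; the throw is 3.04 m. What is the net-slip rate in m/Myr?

21900 m/Myr

dip-slip = throw / sin(dip) = 3.04 / sin(77.2°) = 3.117 m
net slip = dip-slip / sin(rake) = 3.117 / sin(27.1°) = 6.843 m
rate = 6.843 m / 313 years = 0.0219 m/yr = 21900 m/Myr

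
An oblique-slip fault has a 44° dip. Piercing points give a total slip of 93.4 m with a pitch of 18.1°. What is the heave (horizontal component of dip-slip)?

20.9 m

dip-slip = net slip × sin(rake) = 93.4 m × sin(18.1°) = 29.02 m
heave = dip-slip × cos(dip) = 29.02 × cos(44°) = 20.9 m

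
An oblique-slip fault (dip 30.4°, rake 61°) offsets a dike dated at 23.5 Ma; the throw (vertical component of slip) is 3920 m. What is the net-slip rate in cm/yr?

dip-slip = throw / sin(dip) = 3920 / sin(30.4°) = 7747 m
net slip = dip-slip / sin(rake) = 7747 / sin(61°) = 8857 m
rate = 8857 m / 23.5 Ma = 0.000377 m/yr = 0.0377 cm/yr

0.0377 cm/yr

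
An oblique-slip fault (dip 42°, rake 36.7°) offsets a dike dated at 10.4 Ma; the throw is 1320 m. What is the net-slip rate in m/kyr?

dip-slip = throw / sin(dip) = 1320 / sin(42°) = 1973 m
net slip = dip-slip / sin(rake) = 1973 / sin(36.7°) = 3301 m
rate = 3301 m / 10.4 Ma = 0.000317 m/yr = 0.317 m/kyr

0.317 m/kyr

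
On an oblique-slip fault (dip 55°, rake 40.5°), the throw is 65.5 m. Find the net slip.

dip-slip = throw / sin(dip) = 65.5 / sin(55°) = 79.96 m
net slip = dip-slip / sin(rake) = 79.96 / sin(40.5°) = 123 m

123 m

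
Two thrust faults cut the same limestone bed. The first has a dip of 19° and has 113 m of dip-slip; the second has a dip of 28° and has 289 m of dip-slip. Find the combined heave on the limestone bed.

heave_A = 113 × cos(19°) = 106.8 m
heave_B = 289 × cos(28°) = 255.2 m
total = 106.8 + 255.2 = 362 m

362 m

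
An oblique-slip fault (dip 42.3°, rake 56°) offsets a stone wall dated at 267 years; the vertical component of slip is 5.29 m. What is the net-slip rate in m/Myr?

35500 m/Myr

dip-slip = throw / sin(dip) = 5.29 / sin(42.3°) = 7.860 m
net slip = dip-slip / sin(rake) = 7.860 / sin(56°) = 9.481 m
rate = 9.481 m / 267 years = 0.0355 m/yr = 35500 m/Myr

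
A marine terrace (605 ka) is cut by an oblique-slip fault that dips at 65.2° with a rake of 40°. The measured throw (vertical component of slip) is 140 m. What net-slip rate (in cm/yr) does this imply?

0.0397 cm/yr

dip-slip = throw / sin(dip) = 140 / sin(65.2°) = 154.2 m
net slip = dip-slip / sin(rake) = 154.2 / sin(40°) = 239.9 m
rate = 239.9 m / 605 ka = 0.000397 m/yr = 0.0397 cm/yr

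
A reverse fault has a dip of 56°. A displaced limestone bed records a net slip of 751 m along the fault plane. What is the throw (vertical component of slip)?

623 m

throw = dip-slip × sin(dip) = 751 m × sin(56°) = 623 m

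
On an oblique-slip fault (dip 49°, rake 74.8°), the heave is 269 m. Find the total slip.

425 m

dip-slip = heave / cos(dip) = 269 / cos(49°) = 410 m
net slip = dip-slip / sin(rake) = 410 / sin(74.8°) = 425 m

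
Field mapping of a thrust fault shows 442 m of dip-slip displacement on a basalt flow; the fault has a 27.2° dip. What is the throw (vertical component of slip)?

throw = dip-slip × sin(dip) = 442 m × sin(27.2°) = 202 m

202 m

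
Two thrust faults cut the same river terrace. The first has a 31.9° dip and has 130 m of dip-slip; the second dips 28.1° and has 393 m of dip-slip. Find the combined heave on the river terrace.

heave_A = 130 × cos(31.9°) = 110.4 m
heave_B = 393 × cos(28.1°) = 346.7 m
total = 110.4 + 346.7 = 457 m

457 m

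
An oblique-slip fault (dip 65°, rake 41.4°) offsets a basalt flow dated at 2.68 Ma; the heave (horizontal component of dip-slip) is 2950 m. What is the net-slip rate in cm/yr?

dip-slip = heave / cos(dip) = 2950 / cos(65°) = 6980 m
net slip = dip-slip / sin(rake) = 6980 / sin(41.4°) = 10560 m
rate = 10560 m / 2.68 Ma = 0.00394 m/yr = 0.394 cm/yr

0.394 cm/yr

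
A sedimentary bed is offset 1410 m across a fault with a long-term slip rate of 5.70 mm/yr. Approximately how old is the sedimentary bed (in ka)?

247 ka

age = offset / rate = 1410 m / (5.70 mm/yr) = 247000 yr = 247 ka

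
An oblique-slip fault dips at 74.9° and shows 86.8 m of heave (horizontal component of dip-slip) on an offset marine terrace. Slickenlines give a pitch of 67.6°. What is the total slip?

360 m

dip-slip = heave / cos(dip) = 86.8 / cos(74.9°) = 333.2 m
net slip = dip-slip / sin(rake) = 333.2 / sin(67.6°) = 360 m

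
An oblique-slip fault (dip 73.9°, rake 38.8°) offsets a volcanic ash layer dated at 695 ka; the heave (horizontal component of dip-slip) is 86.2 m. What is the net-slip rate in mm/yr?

0.714 mm/yr

dip-slip = heave / cos(dip) = 86.2 / cos(73.9°) = 310.8 m
net slip = dip-slip / sin(rake) = 310.8 / sin(38.8°) = 496.1 m
rate = 496.1 m / 695 ka = 0.000714 m/yr = 0.714 mm/yr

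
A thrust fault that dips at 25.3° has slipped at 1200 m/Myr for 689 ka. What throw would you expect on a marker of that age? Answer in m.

dip-slip = rate × time = 1200 m/Myr × 689 ka = 826.8 m
throw = dip-slip × sin(dip) = 826.8 × sin(25.3°) = 353 m

353 m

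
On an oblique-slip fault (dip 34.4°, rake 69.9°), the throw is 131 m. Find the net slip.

247 m

dip-slip = throw / sin(dip) = 131 / sin(34.4°) = 231.9 m
net slip = dip-slip / sin(rake) = 231.9 / sin(69.9°) = 247 m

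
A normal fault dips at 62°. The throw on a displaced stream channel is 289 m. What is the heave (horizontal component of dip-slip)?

heave = throw / tan(dip) = 289 / tan(62°) = 154 m

154 m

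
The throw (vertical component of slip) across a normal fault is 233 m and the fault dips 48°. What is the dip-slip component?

dip-slip = throw / sin(dip) = 233 / sin(48°) = 314 m

314 m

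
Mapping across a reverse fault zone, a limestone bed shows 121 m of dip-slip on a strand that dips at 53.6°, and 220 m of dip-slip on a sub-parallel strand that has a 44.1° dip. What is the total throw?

throw_A = 121 × sin(53.6°) = 97.39 m
throw_B = 220 × sin(44.1°) = 153.1 m
total = 97.39 + 153.1 = 250 m

250 m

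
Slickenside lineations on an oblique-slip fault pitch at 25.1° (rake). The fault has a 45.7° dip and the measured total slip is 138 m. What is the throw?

dip-slip = net slip × sin(rake) = 138 m × sin(25.1°) = 58.54 m
throw = dip-slip × sin(dip) = 58.54 × sin(45.7°) = 41.9 m

41.9 m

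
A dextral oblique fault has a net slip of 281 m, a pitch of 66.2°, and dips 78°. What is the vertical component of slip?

dip-slip = net slip × sin(rake) = 281 m × sin(66.2°) = 257.1 m
throw = dip-slip × sin(dip) = 257.1 × sin(78°) = 251 m

251 m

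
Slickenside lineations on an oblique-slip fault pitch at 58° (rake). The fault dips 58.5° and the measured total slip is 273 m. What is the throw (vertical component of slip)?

dip-slip = net slip × sin(rake) = 273 m × sin(58°) = 231.5 m
throw = dip-slip × sin(dip) = 231.5 × sin(58.5°) = 197 m

197 m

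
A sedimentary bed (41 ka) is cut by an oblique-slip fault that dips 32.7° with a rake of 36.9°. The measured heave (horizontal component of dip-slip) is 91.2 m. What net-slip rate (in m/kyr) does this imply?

dip-slip = heave / cos(dip) = 91.2 / cos(32.7°) = 108.4 m
net slip = dip-slip / sin(rake) = 108.4 / sin(36.9°) = 180.5 m
rate = 180.5 m / 41 ka = 0.00440 m/yr = 4.40 m/kyr

4.40 m/kyr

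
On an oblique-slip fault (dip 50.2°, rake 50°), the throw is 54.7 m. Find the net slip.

dip-slip = throw / sin(dip) = 54.7 / sin(50.2°) = 71.20 m
net slip = dip-slip / sin(rake) = 71.20 / sin(50°) = 92.9 m

92.9 m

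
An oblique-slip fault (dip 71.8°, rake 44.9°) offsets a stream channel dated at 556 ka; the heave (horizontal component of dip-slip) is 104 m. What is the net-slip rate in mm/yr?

dip-slip = heave / cos(dip) = 104 / cos(71.8°) = 333 m
net slip = dip-slip / sin(rake) = 333 / sin(44.9°) = 471.7 m
rate = 471.7 m / 556 ka = 0.000848 m/yr = 0.848 mm/yr

0.848 mm/yr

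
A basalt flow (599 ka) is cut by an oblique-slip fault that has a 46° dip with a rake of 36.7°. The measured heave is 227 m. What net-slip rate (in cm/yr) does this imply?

0.0913 cm/yr

dip-slip = heave / cos(dip) = 227 / cos(46°) = 326.8 m
net slip = dip-slip / sin(rake) = 326.8 / sin(36.7°) = 546.8 m
rate = 546.8 m / 599 ka = 0.000913 m/yr = 0.0913 cm/yr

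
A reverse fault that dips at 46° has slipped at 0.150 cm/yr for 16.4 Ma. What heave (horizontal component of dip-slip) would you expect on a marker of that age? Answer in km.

dip-slip = rate × time = 0.150 cm/yr × 16.4 Ma = 24600 m
heave = dip-slip × cos(dip) = 24600 × cos(46°) = 17100 m = 17.1 km

17.1 km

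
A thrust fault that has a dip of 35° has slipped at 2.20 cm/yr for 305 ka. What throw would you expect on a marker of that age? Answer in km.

dip-slip = rate × time = 2.20 cm/yr × 305 ka = 6710 m
throw = dip-slip × sin(dip) = 6710 × sin(35°) = 3850 m = 3.85 km

3.85 km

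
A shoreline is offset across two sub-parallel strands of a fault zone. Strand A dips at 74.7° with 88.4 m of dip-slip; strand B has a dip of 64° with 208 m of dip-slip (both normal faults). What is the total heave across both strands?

115 m

heave_A = 88.4 × cos(74.7°) = 23.33 m
heave_B = 208 × cos(64°) = 91.18 m
total = 23.33 + 91.18 = 115 m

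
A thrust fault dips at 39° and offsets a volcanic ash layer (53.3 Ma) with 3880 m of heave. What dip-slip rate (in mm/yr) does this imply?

dip-slip = heave / cos(dip) = 3880 m / cos(39°) = 4993 m
rate = 4993 m / 53.3 Ma = 0.0000937 m/yr = 0.0937 mm/yr

0.0937 mm/yr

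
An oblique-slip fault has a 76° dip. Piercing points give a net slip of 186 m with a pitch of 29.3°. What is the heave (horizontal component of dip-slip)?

22 m

dip-slip = net slip × sin(rake) = 186 m × sin(29.3°) = 91.03 m
heave = dip-slip × cos(dip) = 91.03 × cos(76°) = 22 m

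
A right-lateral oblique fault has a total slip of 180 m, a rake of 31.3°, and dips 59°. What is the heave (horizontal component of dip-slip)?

48.2 m

dip-slip = net slip × sin(rake) = 180 m × sin(31.3°) = 93.51 m
heave = dip-slip × cos(dip) = 93.51 × cos(59°) = 48.2 m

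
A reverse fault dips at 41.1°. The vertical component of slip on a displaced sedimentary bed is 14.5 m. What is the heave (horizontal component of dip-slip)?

16.6 m

heave = throw / tan(dip) = 14.5 / tan(41.1°) = 16.6 m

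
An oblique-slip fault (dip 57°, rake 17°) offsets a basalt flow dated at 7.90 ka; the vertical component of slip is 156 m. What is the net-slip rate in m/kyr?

dip-slip = throw / sin(dip) = 156 / sin(57°) = 186 m
net slip = dip-slip / sin(rake) = 186 / sin(17°) = 636.2 m
rate = 636.2 m / 7.90 ka = 0.0805 m/yr = 80.5 m/kyr

80.5 m/kyr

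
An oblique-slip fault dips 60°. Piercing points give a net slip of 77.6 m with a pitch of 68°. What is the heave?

dip-slip = net slip × sin(rake) = 77.6 m × sin(68°) = 71.95 m
heave = dip-slip × cos(dip) = 71.95 × cos(60°) = 36 m

36 m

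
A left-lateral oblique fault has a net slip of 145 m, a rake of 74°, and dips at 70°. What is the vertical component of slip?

dip-slip = net slip × sin(rake) = 145 m × sin(74°) = 139.4 m
throw = dip-slip × sin(dip) = 139.4 × sin(70°) = 131 m

131 m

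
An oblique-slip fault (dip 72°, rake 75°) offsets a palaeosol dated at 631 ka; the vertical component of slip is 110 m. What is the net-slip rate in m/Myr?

dip-slip = throw / sin(dip) = 110 / sin(72°) = 115.7 m
net slip = dip-slip / sin(rake) = 115.7 / sin(75°) = 119.7 m
rate = 119.7 m / 631 ka = 0.000190 m/yr = 190 m/Myr

190 m/Myr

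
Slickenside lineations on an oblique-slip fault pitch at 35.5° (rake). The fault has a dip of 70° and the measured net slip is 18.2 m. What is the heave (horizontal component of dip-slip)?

dip-slip = net slip × sin(rake) = 18.2 m × sin(35.5°) = 10.57 m
heave = dip-slip × cos(dip) = 10.57 × cos(70°) = 3.61 m

3.61 m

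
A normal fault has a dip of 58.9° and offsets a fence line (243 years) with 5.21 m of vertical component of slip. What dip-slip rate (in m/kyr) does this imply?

dip-slip = throw / sin(dip) = 5.21 m / sin(58.9°) = 6.085 m
rate = 6.085 m / 243 years = 0.0250 m/yr = 25 m/kyr

25 m/kyr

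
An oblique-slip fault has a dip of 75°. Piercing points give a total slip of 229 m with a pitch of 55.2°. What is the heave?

48.7 m

dip-slip = net slip × sin(rake) = 229 m × sin(55.2°) = 188 m
heave = dip-slip × cos(dip) = 188 × cos(75°) = 48.7 m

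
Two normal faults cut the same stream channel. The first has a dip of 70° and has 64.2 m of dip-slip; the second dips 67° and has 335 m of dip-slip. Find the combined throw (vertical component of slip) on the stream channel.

throw_A = 64.2 × sin(70°) = 60.33 m
throw_B = 335 × sin(67°) = 308.4 m
total = 60.33 + 308.4 = 369 m

369 m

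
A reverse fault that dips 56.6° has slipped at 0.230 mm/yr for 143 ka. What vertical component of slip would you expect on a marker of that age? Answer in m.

dip-slip = rate × time = 0.230 mm/yr × 143 ka = 32.89 m
throw = dip-slip × sin(dip) = 32.89 × sin(56.6°) = 27.5 m

27.5 m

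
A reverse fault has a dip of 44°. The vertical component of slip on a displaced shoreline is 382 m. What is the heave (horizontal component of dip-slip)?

heave = throw / tan(dip) = 382 / tan(44°) = 396 m

396 m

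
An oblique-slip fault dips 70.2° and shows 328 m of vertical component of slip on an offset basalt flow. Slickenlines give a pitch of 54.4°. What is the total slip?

429 m

dip-slip = throw / sin(dip) = 328 / sin(70.2°) = 348.6 m
net slip = dip-slip / sin(rake) = 348.6 / sin(54.4°) = 429 m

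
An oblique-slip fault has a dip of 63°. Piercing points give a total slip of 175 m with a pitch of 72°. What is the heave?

dip-slip = net slip × sin(rake) = 175 m × sin(72°) = 166.4 m
heave = dip-slip × cos(dip) = 166.4 × cos(63°) = 75.6 m

75.6 m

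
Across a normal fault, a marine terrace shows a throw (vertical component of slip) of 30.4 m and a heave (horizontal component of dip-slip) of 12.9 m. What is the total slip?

net slip = √(throw² + heave²) = √(30.4² + 12.9²) = 33 m

33 m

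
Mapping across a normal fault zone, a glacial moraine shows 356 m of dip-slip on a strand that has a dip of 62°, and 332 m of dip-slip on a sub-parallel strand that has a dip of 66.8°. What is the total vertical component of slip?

throw_A = 356 × sin(62°) = 314.3 m
throw_B = 332 × sin(66.8°) = 305.2 m
total = 314.3 + 305.2 = 619 m

619 m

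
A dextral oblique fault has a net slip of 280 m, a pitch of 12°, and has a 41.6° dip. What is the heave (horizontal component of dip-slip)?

43.5 m

dip-slip = net slip × sin(rake) = 280 m × sin(12°) = 58.22 m
heave = dip-slip × cos(dip) = 58.22 × cos(41.6°) = 43.5 m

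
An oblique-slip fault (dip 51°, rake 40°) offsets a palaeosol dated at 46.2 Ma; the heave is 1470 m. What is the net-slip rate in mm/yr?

dip-slip = heave / cos(dip) = 1470 / cos(51°) = 2336 m
net slip = dip-slip / sin(rake) = 2336 / sin(40°) = 3634 m
rate = 3634 m / 46.2 Ma = 0.0000787 m/yr = 0.0787 mm/yr

0.0787 mm/yr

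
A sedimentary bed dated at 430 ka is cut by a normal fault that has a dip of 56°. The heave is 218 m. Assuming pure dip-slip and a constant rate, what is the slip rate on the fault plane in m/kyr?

dip-slip = heave / cos(dip) = 218 m / cos(56°) = 389.8 m
rate = 389.8 m / 430 ka = 0.000907 m/yr = 0.907 m/kyr

0.907 m/kyr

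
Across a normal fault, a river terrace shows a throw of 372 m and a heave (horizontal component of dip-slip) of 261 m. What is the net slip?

net slip = √(throw² + heave²) = √(372² + 261²) = 454 m

454 m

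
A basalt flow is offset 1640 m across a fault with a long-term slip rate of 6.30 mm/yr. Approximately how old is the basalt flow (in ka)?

age = offset / rate = 1640 m / (6.30 mm/yr) = 260000 yr = 260 ka

260 ka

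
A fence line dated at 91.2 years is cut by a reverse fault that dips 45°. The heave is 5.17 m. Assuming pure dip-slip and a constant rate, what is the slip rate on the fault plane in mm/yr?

dip-slip = heave / cos(dip) = 5.17 m / cos(45°) = 7.311 m
rate = 7.311 m / 91.2 years = 0.0802 m/yr = 80.2 mm/yr

80.2 mm/yr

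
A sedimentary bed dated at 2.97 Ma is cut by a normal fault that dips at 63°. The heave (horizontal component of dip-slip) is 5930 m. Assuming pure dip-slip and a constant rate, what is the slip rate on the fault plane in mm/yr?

4.40 mm/yr

dip-slip = heave / cos(dip) = 5930 m / cos(63°) = 13060 m
rate = 13060 m / 2.97 Ma = 0.00440 m/yr = 4.40 mm/yr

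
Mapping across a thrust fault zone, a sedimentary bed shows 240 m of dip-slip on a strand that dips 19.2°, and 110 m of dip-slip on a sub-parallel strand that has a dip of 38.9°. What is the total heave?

312 m

heave_A = 240 × cos(19.2°) = 226.7 m
heave_B = 110 × cos(38.9°) = 85.61 m
total = 226.7 + 85.61 = 312 m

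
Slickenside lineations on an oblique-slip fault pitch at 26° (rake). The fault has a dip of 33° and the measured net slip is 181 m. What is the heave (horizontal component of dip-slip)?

dip-slip = net slip × sin(rake) = 181 m × sin(26°) = 79.35 m
heave = dip-slip × cos(dip) = 79.35 × cos(33°) = 66.5 m

66.5 m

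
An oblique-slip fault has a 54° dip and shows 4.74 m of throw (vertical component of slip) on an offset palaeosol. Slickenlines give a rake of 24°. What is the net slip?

dip-slip = throw / sin(dip) = 4.74 / sin(54°) = 5.859 m
net slip = dip-slip / sin(rake) = 5.859 / sin(24°) = 14.4 m

14.4 m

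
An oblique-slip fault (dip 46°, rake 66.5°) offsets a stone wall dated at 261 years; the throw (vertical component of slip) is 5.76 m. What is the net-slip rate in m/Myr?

33500 m/Myr

dip-slip = throw / sin(dip) = 5.76 / sin(46°) = 8.007 m
net slip = dip-slip / sin(rake) = 8.007 / sin(66.5°) = 8.732 m
rate = 8.732 m / 261 years = 0.0335 m/yr = 33500 m/Myr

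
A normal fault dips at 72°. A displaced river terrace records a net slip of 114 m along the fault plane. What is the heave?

heave = dip-slip × cos(dip) = 114 m × cos(72°) = 35.2 m

35.2 m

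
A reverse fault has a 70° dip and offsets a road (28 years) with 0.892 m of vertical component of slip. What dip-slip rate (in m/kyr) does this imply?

dip-slip = throw / sin(dip) = 0.892 m / sin(70°) = 0.9492 m
rate = 0.9492 m / 28 years = 0.0339 m/yr = 33.9 m/kyr

33.9 m/kyr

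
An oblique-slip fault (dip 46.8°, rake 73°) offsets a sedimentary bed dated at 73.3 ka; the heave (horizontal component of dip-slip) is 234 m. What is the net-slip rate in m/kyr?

4.88 m/kyr

dip-slip = heave / cos(dip) = 234 / cos(46.8°) = 341.8 m
net slip = dip-slip / sin(rake) = 341.8 / sin(73°) = 357.5 m
rate = 357.5 m / 73.3 ka = 0.00488 m/yr = 4.88 m/kyr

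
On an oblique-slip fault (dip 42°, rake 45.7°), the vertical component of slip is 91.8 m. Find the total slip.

192 m

dip-slip = throw / sin(dip) = 91.8 / sin(42°) = 137.2 m
net slip = dip-slip / sin(rake) = 137.2 / sin(45.7°) = 192 m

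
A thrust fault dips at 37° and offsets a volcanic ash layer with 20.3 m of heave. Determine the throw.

throw = heave × tan(dip) = 20.3 × tan(37°) = 15.3 m

15.3 m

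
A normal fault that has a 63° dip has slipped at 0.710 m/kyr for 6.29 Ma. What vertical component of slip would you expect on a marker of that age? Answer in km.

3.98 km

dip-slip = rate × time = 0.710 m/kyr × 6.29 Ma = 4466 m
throw = dip-slip × sin(dip) = 4466 × sin(63°) = 3980 m = 3.98 km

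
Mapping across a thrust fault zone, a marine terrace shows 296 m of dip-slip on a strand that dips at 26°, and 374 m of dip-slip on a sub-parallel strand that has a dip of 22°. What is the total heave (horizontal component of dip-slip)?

613 m

heave_A = 296 × cos(26°) = 266 m
heave_B = 374 × cos(22°) = 346.8 m
total = 266 + 346.8 = 613 m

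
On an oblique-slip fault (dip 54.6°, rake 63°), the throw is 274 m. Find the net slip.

377 m

dip-slip = throw / sin(dip) = 274 / sin(54.6°) = 336.1 m
net slip = dip-slip / sin(rake) = 336.1 / sin(63°) = 377 m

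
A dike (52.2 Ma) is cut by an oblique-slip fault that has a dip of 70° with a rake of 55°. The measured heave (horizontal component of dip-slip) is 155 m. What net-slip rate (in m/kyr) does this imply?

dip-slip = heave / cos(dip) = 155 / cos(70°) = 453.2 m
net slip = dip-slip / sin(rake) = 453.2 / sin(55°) = 553.2 m
rate = 553.2 m / 52.2 Ma = 0.0000106 m/yr = 0.0106 m/kyr

0.0106 m/kyr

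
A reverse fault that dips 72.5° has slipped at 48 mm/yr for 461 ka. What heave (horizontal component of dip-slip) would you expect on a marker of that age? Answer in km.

6.65 km

dip-slip = rate × time = 48 mm/yr × 461 ka = 22130 m
heave = dip-slip × cos(dip) = 22130 × cos(72.5°) = 6650 m = 6.65 km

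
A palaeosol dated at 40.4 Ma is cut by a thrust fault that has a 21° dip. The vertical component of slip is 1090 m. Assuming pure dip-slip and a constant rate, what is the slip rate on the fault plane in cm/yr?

0.00753 cm/yr

dip-slip = throw / sin(dip) = 1090 m / sin(21°) = 3042 m
rate = 3042 m / 40.4 Ma = 0.0000753 m/yr = 0.00753 cm/yr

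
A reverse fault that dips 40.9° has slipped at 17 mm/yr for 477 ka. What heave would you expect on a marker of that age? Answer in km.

dip-slip = rate × time = 17 mm/yr × 477 ka = 8109 m
heave = dip-slip × cos(dip) = 8109 × cos(40.9°) = 6130 m = 6.13 km

6.13 km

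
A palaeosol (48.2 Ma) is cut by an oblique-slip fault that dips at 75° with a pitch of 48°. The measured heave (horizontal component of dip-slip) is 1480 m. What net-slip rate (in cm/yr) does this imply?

0.0160 cm/yr

dip-slip = heave / cos(dip) = 1480 / cos(75°) = 5718 m
net slip = dip-slip / sin(rake) = 5718 / sin(48°) = 7695 m
rate = 7695 m / 48.2 Ma = 0.000160 m/yr = 0.0160 cm/yr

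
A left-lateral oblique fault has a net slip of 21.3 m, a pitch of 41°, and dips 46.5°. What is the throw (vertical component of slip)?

dip-slip = net slip × sin(rake) = 21.3 m × sin(41°) = 13.97 m
throw = dip-slip × sin(dip) = 13.97 × sin(46.5°) = 10.1 m

10.1 m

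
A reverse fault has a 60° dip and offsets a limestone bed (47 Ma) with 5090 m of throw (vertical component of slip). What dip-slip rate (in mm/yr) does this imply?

dip-slip = throw / sin(dip) = 5090 m / sin(60°) = 5877 m
rate = 5877 m / 47 Ma = 0.000125 m/yr = 0.125 mm/yr

0.125 mm/yr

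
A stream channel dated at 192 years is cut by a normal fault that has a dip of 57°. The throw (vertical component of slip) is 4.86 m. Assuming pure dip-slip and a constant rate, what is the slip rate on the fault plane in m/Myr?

dip-slip = throw / sin(dip) = 4.86 m / sin(57°) = 5.795 m
rate = 5.795 m / 192 years = 0.0302 m/yr = 30200 m/Myr

30200 m/Myr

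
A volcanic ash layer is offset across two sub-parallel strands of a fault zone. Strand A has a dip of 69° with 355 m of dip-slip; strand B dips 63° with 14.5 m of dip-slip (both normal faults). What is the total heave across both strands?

heave_A = 355 × cos(69°) = 127.2 m
heave_B = 14.5 × cos(63°) = 6.583 m
total = 127.2 + 6.583 = 134 m

134 m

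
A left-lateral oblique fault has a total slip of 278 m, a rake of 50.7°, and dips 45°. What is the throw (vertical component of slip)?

152 m

dip-slip = net slip × sin(rake) = 278 m × sin(50.7°) = 215.1 m
throw = dip-slip × sin(dip) = 215.1 × sin(45°) = 152 m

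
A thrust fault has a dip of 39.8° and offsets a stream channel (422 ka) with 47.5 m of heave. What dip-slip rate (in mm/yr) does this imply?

0.147 mm/yr

dip-slip = heave / cos(dip) = 47.5 m / cos(39.8°) = 61.83 m
rate = 61.83 m / 422 ka = 0.000147 m/yr = 0.147 mm/yr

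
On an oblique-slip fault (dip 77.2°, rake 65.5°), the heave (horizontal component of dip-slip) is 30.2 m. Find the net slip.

150 m

dip-slip = heave / cos(dip) = 30.2 / cos(77.2°) = 136.3 m
net slip = dip-slip / sin(rake) = 136.3 / sin(65.5°) = 150 m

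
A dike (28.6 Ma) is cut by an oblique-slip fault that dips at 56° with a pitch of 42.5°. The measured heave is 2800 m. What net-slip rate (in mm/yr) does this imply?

dip-slip = heave / cos(dip) = 2800 / cos(56°) = 5007 m
net slip = dip-slip / sin(rake) = 5007 / sin(42.5°) = 7412 m
rate = 7412 m / 28.6 Ma = 0.000259 m/yr = 0.259 mm/yr

0.259 mm/yr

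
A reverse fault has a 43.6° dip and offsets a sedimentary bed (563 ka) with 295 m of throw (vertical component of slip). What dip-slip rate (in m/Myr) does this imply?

dip-slip = throw / sin(dip) = 295 m / sin(43.6°) = 427.8 m
rate = 427.8 m / 563 ka = 0.000760 m/yr = 760 m/Myr

760 m/Myr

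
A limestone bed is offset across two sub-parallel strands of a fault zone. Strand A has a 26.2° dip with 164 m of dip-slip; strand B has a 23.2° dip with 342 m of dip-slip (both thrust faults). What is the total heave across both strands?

461 m

heave_A = 164 × cos(26.2°) = 147.2 m
heave_B = 342 × cos(23.2°) = 314.3 m
total = 147.2 + 314.3 = 461 m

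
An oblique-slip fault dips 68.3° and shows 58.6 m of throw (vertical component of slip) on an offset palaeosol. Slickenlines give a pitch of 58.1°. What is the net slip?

74.3 m

dip-slip = throw / sin(dip) = 58.6 / sin(68.3°) = 63.07 m
net slip = dip-slip / sin(rake) = 63.07 / sin(58.1°) = 74.3 m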